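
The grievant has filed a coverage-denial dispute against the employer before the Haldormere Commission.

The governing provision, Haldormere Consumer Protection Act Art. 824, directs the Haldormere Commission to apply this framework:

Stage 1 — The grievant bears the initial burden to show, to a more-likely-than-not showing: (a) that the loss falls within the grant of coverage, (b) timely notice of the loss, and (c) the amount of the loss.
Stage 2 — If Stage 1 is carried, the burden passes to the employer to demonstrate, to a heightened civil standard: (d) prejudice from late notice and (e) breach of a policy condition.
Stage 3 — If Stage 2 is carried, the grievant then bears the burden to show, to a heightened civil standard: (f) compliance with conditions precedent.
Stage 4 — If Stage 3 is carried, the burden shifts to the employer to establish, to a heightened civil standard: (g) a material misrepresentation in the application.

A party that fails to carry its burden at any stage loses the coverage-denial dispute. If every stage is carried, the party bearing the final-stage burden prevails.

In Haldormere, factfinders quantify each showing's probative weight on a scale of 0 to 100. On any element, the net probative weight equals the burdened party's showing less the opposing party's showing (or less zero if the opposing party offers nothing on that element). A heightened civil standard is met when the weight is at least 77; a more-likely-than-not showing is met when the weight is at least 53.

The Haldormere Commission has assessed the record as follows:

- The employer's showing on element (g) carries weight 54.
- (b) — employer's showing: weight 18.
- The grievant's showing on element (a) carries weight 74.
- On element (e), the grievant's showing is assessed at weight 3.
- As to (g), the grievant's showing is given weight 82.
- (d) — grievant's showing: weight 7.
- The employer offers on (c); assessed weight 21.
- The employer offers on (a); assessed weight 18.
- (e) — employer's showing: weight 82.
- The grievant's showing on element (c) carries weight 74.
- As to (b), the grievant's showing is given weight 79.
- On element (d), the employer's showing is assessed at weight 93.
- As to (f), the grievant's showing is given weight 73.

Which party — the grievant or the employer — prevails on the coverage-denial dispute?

employer

At Stage 1 the grievant must meet a more-likely-than-not showing (weight is at least 53): on (a) the weight is 74 less the opposing 18 gives net 56, which does reach 53, so (a) meets the standard; on (b) the weight is 79 less the opposing 18 gives net 61, ≥ 53, so (b) meets the standard; on (c) the weight is 74 less the opposing 21 gives net 53, which does reach 53, so (c) meets the standard.
  Stage 1 is satisfied; the onus moves to the employer.
At Stage 2 the employer must meet a heightened civil standard (weight is at least 77): on (d) the weight is 93 less the opposing 7 gives net 86, ≥ 77, so (d) meets the standard; on (e) the weight is 82 less the opposing 3 gives net 79, ≥ 77, so (e) meets the standard.
  Stage 2 carried; the burden shifts to the grievant.
At Stage 3 the grievant must meet a heightened civil standard (weight is at least 77): on (f) the weight is 73, < 77, so (f) does not meet the standard.
  Stage 3 not carried; the grievant fails its burden.
So the employer prevails.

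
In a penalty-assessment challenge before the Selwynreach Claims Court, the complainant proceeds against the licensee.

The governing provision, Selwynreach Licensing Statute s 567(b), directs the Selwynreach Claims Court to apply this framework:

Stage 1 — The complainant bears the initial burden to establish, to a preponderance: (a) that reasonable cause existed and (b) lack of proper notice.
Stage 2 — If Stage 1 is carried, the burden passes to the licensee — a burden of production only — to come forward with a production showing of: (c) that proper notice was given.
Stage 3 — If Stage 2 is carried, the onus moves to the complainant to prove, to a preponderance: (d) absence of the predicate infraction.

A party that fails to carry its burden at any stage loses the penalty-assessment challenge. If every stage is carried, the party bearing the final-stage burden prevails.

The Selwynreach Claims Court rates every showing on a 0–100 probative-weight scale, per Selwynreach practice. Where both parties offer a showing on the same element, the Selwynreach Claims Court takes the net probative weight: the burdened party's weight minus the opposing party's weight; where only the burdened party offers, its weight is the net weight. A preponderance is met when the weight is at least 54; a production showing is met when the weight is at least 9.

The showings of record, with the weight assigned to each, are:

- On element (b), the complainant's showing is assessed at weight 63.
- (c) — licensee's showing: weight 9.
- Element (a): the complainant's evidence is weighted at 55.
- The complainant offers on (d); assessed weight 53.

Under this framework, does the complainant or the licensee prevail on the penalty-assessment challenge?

At Stage 1 the complainant must meet a preponderance (weight is at least 54): on (a) the weight is 55, which does reach 54, so (a) meets the standard; on (b) the weight is 63, which does reach 54, so (b) meets the standard.
  The complainant carries Stage 1; the licensee now bears the burden.
At Stage 2 the licensee must meet a production showing (weight is at least 9): on (c) the weight is 9, ≥ 9, so (c) meets the standard.
  Stage 2 is satisfied; the onus moves to the complainant.
At Stage 3 the complainant must meet a preponderance (weight is at least 54): on (d) the weight is 53, which does not reach 54, so (d) does not meet the standard.
  The complainant does not carry Stage 3.
The analysis ends at Stage 3; the licensee prevails.

licensee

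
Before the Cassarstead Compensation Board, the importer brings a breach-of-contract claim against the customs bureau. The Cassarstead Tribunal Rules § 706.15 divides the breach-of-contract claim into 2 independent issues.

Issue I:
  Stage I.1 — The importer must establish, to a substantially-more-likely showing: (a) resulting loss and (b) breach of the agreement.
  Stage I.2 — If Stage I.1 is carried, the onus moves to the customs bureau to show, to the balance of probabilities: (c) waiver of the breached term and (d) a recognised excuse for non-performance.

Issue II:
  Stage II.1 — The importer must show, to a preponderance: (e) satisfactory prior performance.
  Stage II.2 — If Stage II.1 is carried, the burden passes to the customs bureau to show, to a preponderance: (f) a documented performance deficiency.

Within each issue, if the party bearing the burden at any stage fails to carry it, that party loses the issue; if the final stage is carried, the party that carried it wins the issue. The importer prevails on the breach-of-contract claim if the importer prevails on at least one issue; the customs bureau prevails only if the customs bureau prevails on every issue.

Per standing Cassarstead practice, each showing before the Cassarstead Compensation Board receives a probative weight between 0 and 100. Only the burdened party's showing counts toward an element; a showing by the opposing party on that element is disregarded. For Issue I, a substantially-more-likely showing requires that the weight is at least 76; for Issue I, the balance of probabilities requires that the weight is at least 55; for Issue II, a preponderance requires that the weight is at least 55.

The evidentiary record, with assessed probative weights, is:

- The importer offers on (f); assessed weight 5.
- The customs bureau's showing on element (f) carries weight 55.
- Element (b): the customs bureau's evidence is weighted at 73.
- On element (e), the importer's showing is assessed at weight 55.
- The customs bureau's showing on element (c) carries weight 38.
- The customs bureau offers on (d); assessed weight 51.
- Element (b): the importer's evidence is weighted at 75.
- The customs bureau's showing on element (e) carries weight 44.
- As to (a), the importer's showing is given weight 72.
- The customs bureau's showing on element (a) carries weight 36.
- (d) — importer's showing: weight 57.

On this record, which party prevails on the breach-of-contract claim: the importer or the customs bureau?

customs bureau

— Issue I —
Stage I.1 (importer, a substantially-more-likely showing, weight is at least 76): (a) 72 (customs bureau's 36 disregarded) < 76 — fails; (b) 75 (customs bureau's 73 disregarded) < 76 — fails.
  Stage I.1 not carried; the importer fails its burden.
The customs bureau prevails on this issue.
— Issue II —
Stage II.1 — burden on importer; standard: a preponderance (weight is at least 55).
    (e): 55 (customs bureau's 44 disregarded) ≥ 55 [met]
  Stage II.1 carried; the burden shifts to the customs bureau.
Stage II.2 — burden on customs bureau; standard: a preponderance (weight is at least 55).
    (f): 55 (importer's 5 disregarded) ≥ 55 [met]
  The customs bureau carries the last stage.
With every stage satisfied, the customs bureau prevails on this issue.
Per-issue: Issue I → customs bureau; Issue II → customs bureau. The importer must prevail on at least one issue; overall, the customs bureau prevails.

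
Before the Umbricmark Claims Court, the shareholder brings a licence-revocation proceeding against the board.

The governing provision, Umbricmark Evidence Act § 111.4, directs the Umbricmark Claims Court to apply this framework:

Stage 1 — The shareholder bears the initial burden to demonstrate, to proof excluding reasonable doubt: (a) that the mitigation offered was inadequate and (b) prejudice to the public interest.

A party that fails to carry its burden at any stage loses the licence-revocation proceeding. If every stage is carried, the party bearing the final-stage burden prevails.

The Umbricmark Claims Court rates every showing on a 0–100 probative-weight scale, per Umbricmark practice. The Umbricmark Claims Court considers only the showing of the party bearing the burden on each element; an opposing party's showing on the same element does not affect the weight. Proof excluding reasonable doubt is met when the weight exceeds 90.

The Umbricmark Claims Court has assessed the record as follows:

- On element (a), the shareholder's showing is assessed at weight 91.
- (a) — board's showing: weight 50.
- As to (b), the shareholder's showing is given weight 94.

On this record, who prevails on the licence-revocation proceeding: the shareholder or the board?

shareholder

Stage 1 — burden on shareholder; standard: proof excluding reasonable doubt (weight exceeds 90).
    (a): 91 (board's 50 disregarded) > 90 [met]
    (b): 94 > 90 [met]
  All elements met at the final stage.
With every stage satisfied, the shareholder prevails.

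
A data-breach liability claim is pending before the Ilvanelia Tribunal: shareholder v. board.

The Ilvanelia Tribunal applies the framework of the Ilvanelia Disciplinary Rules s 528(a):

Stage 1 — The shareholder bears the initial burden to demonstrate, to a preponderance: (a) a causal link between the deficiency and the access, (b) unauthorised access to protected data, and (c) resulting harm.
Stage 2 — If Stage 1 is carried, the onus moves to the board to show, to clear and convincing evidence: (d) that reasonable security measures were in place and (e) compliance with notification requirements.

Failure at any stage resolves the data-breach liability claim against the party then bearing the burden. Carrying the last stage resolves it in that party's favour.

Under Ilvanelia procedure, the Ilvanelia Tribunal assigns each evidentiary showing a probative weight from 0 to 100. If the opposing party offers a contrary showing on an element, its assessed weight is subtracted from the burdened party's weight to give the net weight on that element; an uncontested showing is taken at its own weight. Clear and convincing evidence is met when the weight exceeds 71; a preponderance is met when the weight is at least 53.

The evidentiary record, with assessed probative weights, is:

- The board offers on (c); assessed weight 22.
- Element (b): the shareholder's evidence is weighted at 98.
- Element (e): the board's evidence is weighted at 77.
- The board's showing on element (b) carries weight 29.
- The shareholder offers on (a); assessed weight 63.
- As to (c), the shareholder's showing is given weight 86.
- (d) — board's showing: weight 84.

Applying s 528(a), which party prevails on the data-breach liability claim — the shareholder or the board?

At Stage 1 the shareholder must meet a preponderance (weight is at least 53): on (a) the weight is 63, which does reach 53, so (a) meets the standard; on (b) the weight is 98 less the opposing 29 gives net 69, which does reach 53, so (b) meets the standard; on (c) the weight is 86 less the opposing 22 gives net 64, ≥ 53, so (c) meets the standard.
  All elements met. The burden passes to the board.
At Stage 2 the board must meet clear and convincing evidence (weight exceeds 71): on (d) the weight is 84, > 71, so (d) meets the standard; on (e) the weight is 77, which does exceed 71, so (e) meets the standard.
  Stage 2 carried; the final stage is satisfied.
All stages carried — the board prevails.

board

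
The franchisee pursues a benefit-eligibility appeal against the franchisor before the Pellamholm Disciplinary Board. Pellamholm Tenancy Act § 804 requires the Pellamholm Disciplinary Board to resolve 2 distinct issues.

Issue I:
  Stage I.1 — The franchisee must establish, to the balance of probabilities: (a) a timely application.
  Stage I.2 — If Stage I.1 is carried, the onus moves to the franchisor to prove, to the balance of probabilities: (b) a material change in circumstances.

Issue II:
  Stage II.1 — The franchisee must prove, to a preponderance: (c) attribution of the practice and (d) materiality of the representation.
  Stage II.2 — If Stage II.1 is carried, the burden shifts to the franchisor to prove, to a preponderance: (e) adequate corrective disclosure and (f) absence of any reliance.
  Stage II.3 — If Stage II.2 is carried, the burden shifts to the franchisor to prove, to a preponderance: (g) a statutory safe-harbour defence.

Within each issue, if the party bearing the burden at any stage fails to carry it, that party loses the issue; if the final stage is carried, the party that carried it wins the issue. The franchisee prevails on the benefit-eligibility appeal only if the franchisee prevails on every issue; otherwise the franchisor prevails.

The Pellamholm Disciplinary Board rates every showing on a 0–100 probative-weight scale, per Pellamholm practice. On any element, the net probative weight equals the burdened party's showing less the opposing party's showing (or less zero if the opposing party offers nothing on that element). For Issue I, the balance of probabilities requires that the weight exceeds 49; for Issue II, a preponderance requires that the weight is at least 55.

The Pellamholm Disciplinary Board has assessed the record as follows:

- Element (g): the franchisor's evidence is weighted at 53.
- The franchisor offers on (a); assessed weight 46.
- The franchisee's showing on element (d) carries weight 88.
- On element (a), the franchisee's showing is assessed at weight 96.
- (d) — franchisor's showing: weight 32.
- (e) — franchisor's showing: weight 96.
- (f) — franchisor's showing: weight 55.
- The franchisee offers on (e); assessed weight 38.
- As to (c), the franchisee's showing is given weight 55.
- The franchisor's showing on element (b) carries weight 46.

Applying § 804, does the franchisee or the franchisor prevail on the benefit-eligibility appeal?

franchisee

— Issue I —
At Stage I.1 the franchisee must meet the balance of probabilities (weight exceeds 49): on (a) the weight is 96 less the opposing 46 gives net 50, > 49, so (a) meets the standard.
  Stage I.1 is satisfied; the onus moves to the franchisor.
At Stage I.2 the franchisor must meet the balance of probabilities (weight exceeds 49): on (b) the weight is 46, ≤ 49, so (b) does not meet the standard.
  Stage I.2 not carried; the franchisor fails its burden.
The franchisee prevails on this issue.
— Issue II —
Stage II.1 (franchisee, a preponderance, weight is at least 55): (c) 55 ≥ 55 — meets; (d) net 88−32=56 ≥ 55 — meets.
  The franchisee carries Stage II.1; the franchisor now bears the burden.
Stage II.2 (franchisor, a preponderance, weight is at least 55): (e) net 96−38=58 ≥ 55 — meets; (f) 55 ≥ 55 — meets.
  Stage II.2 carried; the burden remains with the franchisor.
Stage II.3 (franchisor, a preponderance, weight is at least 55): (g) 53 < 55 — fails.
  Stage II.3 not carried; the franchisor fails its burden.
The franchisee prevails on this issue.
Per-issue: Issue I → franchisee; Issue II → franchisee. The franchisee must prevail on every issue; overall, the franchisee prevails.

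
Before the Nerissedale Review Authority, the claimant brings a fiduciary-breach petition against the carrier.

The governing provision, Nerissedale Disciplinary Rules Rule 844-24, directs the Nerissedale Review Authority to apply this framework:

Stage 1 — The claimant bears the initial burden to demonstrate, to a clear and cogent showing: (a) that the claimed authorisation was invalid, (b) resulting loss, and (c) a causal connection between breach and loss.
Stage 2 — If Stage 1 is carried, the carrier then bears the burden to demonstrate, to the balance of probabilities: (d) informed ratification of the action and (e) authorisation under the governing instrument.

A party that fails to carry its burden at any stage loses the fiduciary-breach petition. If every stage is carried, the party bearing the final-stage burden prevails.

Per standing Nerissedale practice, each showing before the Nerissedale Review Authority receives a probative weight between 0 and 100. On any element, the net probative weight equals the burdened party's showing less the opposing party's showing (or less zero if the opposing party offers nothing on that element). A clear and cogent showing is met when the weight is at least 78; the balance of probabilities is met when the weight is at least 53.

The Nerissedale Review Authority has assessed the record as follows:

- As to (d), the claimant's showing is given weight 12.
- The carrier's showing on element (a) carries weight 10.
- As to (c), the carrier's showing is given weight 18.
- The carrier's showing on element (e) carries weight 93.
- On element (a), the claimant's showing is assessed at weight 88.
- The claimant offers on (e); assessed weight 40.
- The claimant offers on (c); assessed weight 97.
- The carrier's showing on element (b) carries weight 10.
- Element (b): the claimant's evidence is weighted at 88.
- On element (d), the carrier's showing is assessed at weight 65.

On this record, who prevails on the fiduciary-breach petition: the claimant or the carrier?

Stage 1 (claimant, a clear and cogent showing, weight is at least 78): (a) net 88−10=78 ≥ 78 — meets; (b) net 88−10=78 ≥ 78 — meets; (c) net 97−18=79 ≥ 78 — meets.
  All elements met. The burden passes to the carrier.
Stage 2 (carrier, the balance of probabilities, weight is at least 53): (d) net 65−12=53 ≥ 53 — meets; (e) net 93−40=53 ≥ 53 — meets.
  The carrier carries the last stage.
With every stage satisfied, the carrier prevails.

carrier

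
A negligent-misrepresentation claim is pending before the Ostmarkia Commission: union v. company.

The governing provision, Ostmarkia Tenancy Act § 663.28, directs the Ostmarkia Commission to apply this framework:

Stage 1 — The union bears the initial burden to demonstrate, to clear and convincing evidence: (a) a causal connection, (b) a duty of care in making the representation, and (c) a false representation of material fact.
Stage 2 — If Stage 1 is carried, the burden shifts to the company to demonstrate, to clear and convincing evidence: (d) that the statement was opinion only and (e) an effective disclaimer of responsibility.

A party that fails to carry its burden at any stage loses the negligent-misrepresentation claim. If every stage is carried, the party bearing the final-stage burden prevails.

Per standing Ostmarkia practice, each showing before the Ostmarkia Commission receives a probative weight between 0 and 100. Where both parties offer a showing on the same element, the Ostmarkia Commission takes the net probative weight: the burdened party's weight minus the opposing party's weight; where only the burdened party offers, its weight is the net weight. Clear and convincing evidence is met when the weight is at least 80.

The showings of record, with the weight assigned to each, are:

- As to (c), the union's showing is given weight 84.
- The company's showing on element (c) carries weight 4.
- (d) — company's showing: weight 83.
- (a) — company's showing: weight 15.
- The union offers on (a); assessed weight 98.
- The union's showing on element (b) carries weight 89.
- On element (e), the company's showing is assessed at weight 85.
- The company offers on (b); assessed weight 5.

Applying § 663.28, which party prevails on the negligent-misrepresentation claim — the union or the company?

company

Stage 1 (union, clear and convincing evidence, weight is at least 80): (a) net 98−15=83 ≥ 80 — meets; (b) net 89−5=84 ≥ 80 — meets; (c) net 84−4=80 ≥ 80 — meets.
  Stage 1 carried; the burden shifts to the company.
Stage 2 (company, clear and convincing evidence, weight is at least 80): (d) 83 ≥ 80 — meets; (e) 85 ≥ 80 — meets.
  The company carries the last stage.
Every stage carried; the company prevails.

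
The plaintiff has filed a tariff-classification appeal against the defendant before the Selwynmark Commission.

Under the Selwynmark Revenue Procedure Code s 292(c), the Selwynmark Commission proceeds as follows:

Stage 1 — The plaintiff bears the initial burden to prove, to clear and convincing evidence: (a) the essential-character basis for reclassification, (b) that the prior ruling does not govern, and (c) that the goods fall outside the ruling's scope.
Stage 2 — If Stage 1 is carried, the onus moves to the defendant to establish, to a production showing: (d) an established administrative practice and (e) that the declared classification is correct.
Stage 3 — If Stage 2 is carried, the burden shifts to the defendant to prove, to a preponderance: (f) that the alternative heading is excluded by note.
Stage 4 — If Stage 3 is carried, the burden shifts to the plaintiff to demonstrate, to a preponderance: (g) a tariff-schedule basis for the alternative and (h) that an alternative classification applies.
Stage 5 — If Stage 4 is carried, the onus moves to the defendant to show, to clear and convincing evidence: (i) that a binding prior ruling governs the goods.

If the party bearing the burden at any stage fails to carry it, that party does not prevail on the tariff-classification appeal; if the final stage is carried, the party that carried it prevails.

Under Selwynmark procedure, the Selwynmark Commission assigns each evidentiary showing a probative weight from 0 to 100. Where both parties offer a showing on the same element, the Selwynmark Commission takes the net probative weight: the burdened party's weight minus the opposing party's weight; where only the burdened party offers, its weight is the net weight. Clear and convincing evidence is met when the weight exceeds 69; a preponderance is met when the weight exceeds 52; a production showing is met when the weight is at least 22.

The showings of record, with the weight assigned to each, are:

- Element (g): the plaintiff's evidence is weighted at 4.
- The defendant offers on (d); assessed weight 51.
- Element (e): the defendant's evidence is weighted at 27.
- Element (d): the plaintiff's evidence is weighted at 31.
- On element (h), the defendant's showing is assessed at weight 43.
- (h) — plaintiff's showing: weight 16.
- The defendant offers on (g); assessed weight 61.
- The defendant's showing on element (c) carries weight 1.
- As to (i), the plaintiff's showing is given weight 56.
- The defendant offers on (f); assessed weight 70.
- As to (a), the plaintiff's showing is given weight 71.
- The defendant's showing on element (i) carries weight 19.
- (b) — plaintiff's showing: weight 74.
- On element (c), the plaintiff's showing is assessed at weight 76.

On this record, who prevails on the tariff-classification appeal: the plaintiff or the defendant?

At Stage 1 the plaintiff must meet clear and convincing evidence (weight exceeds 69): on (a) the weight is 71, which does exceed 69, so (a) meets the standard; on (b) the weight is 74, > 69, so (b) meets the standard; on (c) the weight is 76 less the opposing 1 gives net 75, > 69, so (c) meets the standard.
  All elements met. The burden passes to the defendant.
At Stage 2 the defendant must meet a production showing (weight is at least 22): on (d) the weight is 51 less the opposing 31 gives net 20, < 22, so (d) does not meet the standard; on (e) the weight is 27, which does reach 22, so (e) meets the standard.
  Stage 2 not carried; the defendant fails its burden.
The analysis ends at Stage 2; the plaintiff prevails.

plaintiff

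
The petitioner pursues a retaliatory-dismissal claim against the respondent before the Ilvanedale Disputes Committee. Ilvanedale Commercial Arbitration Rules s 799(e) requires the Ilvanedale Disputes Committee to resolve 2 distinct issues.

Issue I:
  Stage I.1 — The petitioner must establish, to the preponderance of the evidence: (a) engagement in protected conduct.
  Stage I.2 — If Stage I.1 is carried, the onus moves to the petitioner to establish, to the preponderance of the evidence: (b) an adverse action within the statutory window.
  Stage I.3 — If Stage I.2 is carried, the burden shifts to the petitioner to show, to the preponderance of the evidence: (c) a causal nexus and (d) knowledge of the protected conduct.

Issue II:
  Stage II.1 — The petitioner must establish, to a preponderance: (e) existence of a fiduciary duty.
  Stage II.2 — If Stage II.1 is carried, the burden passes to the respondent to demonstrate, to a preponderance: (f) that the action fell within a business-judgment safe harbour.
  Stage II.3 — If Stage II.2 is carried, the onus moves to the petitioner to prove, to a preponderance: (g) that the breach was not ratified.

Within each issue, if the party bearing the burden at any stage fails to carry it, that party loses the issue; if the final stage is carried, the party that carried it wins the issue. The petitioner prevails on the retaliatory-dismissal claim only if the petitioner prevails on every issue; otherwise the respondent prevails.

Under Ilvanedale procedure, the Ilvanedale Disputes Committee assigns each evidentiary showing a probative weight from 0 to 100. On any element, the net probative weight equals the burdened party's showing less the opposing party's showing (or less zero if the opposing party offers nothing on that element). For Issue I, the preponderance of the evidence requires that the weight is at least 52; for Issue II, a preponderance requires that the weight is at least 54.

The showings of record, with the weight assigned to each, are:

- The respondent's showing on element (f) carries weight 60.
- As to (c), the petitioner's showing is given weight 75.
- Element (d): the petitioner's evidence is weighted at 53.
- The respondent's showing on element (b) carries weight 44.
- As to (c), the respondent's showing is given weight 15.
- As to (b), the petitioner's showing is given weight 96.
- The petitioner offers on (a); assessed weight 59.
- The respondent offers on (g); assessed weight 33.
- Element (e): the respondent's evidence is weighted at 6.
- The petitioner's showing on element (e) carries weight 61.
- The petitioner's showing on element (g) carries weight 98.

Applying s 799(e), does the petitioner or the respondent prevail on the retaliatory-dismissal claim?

— Issue I —
Stage I.1 — burden on petitioner; standard: the preponderance of the evidence (weight is at least 52).
    (a): 59 ≥ 52 [met]
  Stage I.1 carried; the burden remains with the petitioner.
Stage I.2 — burden on petitioner; standard: the preponderance of the evidence (weight is at least 52).
    (b): 96 − 44 = 52 ≥ 52 [met]
  Stage I.2 carried; the burden remains with the petitioner.
Stage I.3 — burden on petitioner; standard: the preponderance of the evidence (weight is at least 52).
    (c): 75 − 15 = 60 ≥ 52 [met]
    (d): 53 ≥ 52 [met]
  The petitioner carries the last stage.
All stages carried — the petitioner prevails on this issue.
— Issue II —
At Stage II.1 the petitioner must meet a preponderance (weight is at least 54): on (e) the weight is 61 less the opposing 6 gives net 55, which does reach 54, so (e) meets the standard.
  The petitioner carries Stage II.1; the respondent now bears the burden.
At Stage II.2 the respondent must meet a preponderance (weight is at least 54): on (f) the weight is 60, which does reach 54, so (f) meets the standard.
  All elements met. The burden passes to the petitioner.
At Stage II.3 the petitioner must meet a preponderance (weight is at least 54): on (g) the weight is 98 less the opposing 33 gives net 65, ≥ 54, so (g) meets the standard.
  All elements met at the final stage.
With every stage satisfied, the petitioner prevails on this issue.
Per-issue: Issue I → petitioner; Issue II → petitioner. The petitioner must prevail on every issue; overall, the petitioner prevails.

petitioner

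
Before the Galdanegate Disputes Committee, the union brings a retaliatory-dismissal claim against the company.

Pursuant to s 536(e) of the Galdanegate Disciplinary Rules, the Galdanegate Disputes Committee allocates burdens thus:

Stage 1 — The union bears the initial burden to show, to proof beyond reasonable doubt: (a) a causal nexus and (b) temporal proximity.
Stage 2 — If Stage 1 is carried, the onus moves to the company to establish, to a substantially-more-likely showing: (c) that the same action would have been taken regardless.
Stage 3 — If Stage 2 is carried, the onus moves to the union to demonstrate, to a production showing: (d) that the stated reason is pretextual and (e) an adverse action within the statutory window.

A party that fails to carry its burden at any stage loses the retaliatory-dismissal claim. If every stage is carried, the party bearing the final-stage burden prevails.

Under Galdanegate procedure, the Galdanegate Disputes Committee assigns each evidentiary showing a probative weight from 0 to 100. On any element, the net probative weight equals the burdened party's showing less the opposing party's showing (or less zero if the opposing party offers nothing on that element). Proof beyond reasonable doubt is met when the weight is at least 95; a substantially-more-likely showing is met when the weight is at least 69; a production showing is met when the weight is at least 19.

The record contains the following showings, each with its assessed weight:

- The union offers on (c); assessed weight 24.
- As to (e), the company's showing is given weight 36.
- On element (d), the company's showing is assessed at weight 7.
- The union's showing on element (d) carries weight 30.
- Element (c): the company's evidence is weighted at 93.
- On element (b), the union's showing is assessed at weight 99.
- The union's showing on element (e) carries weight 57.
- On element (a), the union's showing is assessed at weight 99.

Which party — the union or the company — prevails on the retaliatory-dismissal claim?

At Stage 1 the union must meet proof beyond reasonable doubt (weight is at least 95): on (a) the weight is 99, ≥ 95, so (a) meets the standard; on (b) the weight is 99, which does reach 95, so (b) meets the standard.
  Stage 1 carried; the burden shifts to the company.
At Stage 2 the company must meet a substantially-more-likely showing (weight is at least 69): on (c) the weight is 93 less the opposing 24 gives net 69, ≥ 69, so (c) meets the standard.
  Stage 2 is satisfied; the onus moves to the union.
At Stage 3 the union must meet a production showing (weight is at least 19): on (d) the weight is 30 less the opposing 7 gives net 23, which does reach 19, so (d) meets the standard; on (e) the weight is 57 less the opposing 36 gives net 21, which does reach 19, so (e) meets the standard.
  Stage 3 carried; the final stage is satisfied.
With every stage satisfied, the union prevails.

union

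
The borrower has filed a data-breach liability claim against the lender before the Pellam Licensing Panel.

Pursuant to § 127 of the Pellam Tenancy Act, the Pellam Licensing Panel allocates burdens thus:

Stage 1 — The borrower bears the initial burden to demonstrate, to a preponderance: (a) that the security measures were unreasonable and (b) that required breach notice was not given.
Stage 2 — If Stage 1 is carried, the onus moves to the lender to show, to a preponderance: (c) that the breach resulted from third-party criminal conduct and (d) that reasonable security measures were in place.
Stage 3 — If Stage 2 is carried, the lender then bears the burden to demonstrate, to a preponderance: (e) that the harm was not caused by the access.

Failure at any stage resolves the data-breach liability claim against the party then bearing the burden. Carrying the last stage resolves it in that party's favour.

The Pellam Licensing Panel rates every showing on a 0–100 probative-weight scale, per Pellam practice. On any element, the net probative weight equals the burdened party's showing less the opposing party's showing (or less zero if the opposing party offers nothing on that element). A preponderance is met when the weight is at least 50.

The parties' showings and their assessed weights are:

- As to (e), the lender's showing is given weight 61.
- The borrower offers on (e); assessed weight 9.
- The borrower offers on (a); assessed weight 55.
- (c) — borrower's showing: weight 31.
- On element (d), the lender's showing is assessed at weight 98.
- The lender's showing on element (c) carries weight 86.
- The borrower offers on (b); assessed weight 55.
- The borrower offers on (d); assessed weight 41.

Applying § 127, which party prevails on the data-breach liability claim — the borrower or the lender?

lender

Stage 1 (borrower, a preponderance, weight is at least 50): (a) 55 ≥ 50 — meets; (b) 55 ≥ 50 — meets.
  Stage 1 carried; the burden shifts to the lender.
Stage 2 (lender, a preponderance, weight is at least 50): (c) net 86−31=55 ≥ 50 — meets; (d) net 98−41=57 ≥ 50 — meets.
  All elements met. The lender retains the burden for Stage 3.
Stage 3 (lender, a preponderance, weight is at least 50): (e) net 61−9=52 ≥ 50 — meets.
  Stage 3 carried; the final stage is satisfied.
With every stage satisfied, the lender prevails.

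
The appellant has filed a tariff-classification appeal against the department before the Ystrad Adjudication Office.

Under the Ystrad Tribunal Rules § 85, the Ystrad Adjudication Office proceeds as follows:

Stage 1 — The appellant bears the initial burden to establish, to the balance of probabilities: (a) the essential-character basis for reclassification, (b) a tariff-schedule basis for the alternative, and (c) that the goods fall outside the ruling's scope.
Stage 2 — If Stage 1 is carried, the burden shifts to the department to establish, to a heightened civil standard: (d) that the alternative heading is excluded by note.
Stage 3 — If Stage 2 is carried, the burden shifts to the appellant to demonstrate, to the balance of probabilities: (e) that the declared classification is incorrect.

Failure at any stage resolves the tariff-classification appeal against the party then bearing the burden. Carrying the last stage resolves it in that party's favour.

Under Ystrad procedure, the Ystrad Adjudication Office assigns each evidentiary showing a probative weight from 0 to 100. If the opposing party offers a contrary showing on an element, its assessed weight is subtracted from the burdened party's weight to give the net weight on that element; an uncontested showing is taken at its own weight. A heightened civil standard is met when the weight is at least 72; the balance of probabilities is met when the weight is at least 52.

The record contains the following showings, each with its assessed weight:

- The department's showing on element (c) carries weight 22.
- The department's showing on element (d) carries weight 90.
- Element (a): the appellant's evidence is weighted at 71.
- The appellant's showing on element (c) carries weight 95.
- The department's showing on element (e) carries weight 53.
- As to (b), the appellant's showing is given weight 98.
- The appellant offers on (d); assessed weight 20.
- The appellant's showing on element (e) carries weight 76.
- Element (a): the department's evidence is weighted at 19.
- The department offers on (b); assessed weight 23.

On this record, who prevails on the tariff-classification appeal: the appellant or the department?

Stage 1 (appellant, the balance of probabilities, weight is at least 52): (a) net 71−19=52 ≥ 52 — meets; (b) net 98−23=75 ≥ 52 — meets; (c) net 95−22=73 ≥ 52 — meets.
  All elements met. The burden passes to the department.
Stage 2 (department, a heightened civil standard, weight is at least 72): (d) net 90−20=70 < 72 — fails.
  Stage 2 not carried; the department fails its burden.
The analysis ends at Stage 2; the appellant prevails.

appellant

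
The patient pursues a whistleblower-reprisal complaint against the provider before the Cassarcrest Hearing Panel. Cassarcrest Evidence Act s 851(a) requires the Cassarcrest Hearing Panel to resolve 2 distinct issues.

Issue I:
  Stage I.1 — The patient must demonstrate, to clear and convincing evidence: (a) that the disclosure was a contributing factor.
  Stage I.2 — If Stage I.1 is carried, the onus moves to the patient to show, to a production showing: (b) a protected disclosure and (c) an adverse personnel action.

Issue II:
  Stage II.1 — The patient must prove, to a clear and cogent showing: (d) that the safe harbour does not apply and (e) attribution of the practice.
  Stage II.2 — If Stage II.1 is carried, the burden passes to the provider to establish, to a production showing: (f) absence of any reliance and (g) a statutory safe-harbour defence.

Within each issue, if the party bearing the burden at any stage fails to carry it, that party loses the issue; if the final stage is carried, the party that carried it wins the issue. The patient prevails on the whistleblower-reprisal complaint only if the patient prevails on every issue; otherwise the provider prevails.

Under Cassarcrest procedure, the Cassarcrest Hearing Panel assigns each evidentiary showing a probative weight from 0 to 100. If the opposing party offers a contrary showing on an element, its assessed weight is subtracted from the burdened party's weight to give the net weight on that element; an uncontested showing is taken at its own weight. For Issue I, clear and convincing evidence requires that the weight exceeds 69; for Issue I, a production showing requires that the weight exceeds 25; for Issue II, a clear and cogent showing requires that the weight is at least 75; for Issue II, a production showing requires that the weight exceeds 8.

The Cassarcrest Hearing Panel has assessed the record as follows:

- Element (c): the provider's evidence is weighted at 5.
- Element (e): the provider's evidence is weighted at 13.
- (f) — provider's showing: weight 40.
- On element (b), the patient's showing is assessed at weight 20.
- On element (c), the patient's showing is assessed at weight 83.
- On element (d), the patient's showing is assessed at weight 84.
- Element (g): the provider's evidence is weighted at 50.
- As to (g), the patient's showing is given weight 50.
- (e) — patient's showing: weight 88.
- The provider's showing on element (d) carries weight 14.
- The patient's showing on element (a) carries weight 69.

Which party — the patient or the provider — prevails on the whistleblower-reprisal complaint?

provider

— Issue I —
At Stage I.1 the patient must meet clear and convincing evidence (weight exceeds 69): on (a) the weight is 69, which does not exceed 69, so (a) does not meet the standard.
  Not every element is met, so the patient fails to carry Stage I.1.
The provider prevails on this issue.
— Issue II —
Stage II.1 — burden on patient; standard: a clear and cogent showing (weight is at least 75).
    (d): 84 − 14 = 70 < 75 [not met]
    (e): 88 − 13 = 75 ≥ 75 [met]
  The patient does not carry Stage II.1.
So the provider prevails on this issue.
Per-issue: Issue I → provider; Issue II → provider. The patient must prevail on every issue; overall, the provider prevails.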